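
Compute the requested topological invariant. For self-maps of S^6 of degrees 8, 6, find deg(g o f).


Degree is multiplicative under composition: deg(g o f) = deg(g) * deg(f).
= 6 * 8 = 48

48


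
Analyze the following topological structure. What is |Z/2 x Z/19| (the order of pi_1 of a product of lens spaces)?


pi_1(X x Y) = pi_1(X) x pi_1(Y).
pi_1(L(2,1)) = Z/2, pi_1(L(19,1)) = Z/19.
|Z/2 x Z/19| = 2 * 19 = 38

38


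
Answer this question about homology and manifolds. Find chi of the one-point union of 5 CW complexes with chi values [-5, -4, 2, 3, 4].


chi(A v B) = chi(A) + chi(B) - 1 (one point identified).
For 5 spaces: chi = (sum chi_i) - (5 - 1).
sum = 0; chi = 0 - 4 = -4

-4


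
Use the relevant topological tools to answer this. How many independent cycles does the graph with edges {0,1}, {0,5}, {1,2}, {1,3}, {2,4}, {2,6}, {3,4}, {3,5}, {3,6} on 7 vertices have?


b_1 = E - V + (number of components).
E = 9, V = 7, components = 1.
b_1 = 9 - 7 + 1 = 3

3


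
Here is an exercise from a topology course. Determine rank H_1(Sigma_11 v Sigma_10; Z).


For a wedge: H_1(A v B) = H_1(A) + H_1(B).
b_1(Sigma_11) = 22, b_1(Sigma_10) = 20.
b_1 = 22 + 20 = 42

42


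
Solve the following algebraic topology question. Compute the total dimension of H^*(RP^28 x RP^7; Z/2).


dim H^*(RP^n; Z/2) = n+1 (one Z/2 in each degree 0..n).
Total Betti number is multiplicative.
Total = (28+1) * (7+1) = 29 * 8 = 232

232


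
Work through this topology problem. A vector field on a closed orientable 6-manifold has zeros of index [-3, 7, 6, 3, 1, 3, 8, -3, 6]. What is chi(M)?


Poincare-Hopf: chi(M) = sum of indices of zeros.
chi = (-3) + (7) + (6) + (3) + (1) + (3) + (8) + (-3) + (6) = 28

28


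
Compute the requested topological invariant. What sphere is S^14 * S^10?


Join of spheres: S^m * S^n = S^{m+n+1}.
dim = 14 + 10 + 1 = 25

25


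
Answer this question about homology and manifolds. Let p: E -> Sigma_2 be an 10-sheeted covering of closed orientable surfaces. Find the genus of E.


For an n-sheeted cover: chi(E) = n * chi(B).
chi(Sigma_2) = 2 - 2*2 = -2.
chi(E) = 10 * (-2) = -20.
genus(E) = (2 - chi(E))/2 = (2 - (-20))/2 = 22/2 = 11

11


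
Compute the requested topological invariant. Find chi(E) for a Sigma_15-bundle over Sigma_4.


For a fiber bundle F -> E -> B (with CW structure): chi(E) = chi(B) * chi(F).
chi(Sigma_4) = -6, chi(Sigma_15) = -28.
chi(E) = (-6) * (-28) = 168

168


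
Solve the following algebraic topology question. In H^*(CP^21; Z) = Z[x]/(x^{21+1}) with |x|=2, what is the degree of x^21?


|x| = 2 in H^*(CP^n).
|x^21| = 21 * |x| = 21 * 2 = 42

42


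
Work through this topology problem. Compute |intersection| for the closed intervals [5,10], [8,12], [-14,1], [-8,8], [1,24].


Intersection = [max(a_i), min(b_i)] = [8, 1].
Since 8 > 1, the intersection is empty.
Length = 0

0


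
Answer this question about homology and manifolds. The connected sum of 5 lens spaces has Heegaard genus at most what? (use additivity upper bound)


Heegaard genus satisfies g(A#B) <= g(A) + g(B).
Each lens space has g = 1.
Upper bound: 5 * 1 = 5

5


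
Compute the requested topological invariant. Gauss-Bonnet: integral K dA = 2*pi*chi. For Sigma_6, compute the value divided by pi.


Gauss-Bonnet: integral K dA = 2*pi*chi(M).
chi(Sigma_6) = 2 - 2*6 = -10.
(integral K dA)/pi = 2*chi = 2*(-10) = -20

-20


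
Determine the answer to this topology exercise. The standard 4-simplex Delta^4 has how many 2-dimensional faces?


Delta^4 has 4+1 vertices. A 2-face is a choice of 2+1 vertices.
f_2 = C(4+1, 2+1) = C(5,3) = 10

10


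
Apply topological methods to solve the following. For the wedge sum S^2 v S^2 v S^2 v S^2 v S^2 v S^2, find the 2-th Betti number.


For a wedge of spheres, H_k (k>0) is free on one generator per sphere of dimension k.
Spheres of dimension 2: count = 6.
b_2 = 6

6


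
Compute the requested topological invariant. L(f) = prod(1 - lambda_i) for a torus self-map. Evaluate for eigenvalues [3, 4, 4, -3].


For a torus self-map: L(f) = det(I - A) where A acts on H_1.
L(f) = (1-3) * (1-4) * (1-4) * (1--3) = -2 * -3 * -3 * 4 = -72

-72


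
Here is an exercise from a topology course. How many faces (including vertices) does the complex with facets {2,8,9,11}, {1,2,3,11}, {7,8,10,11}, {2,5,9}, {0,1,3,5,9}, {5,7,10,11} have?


Each maximal simplex on m vertices has 2^m - 1 nonempty faces.
Take the union (dedupe shared faces).
Total distinct faces = 75

75


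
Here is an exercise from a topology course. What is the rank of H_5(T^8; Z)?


By the Kunneth formula, b_k(T^n) = C(n,k).
b_5(T^8) = C(8,5).
C(8,5) = 8!/(5!*3!) = 56

56


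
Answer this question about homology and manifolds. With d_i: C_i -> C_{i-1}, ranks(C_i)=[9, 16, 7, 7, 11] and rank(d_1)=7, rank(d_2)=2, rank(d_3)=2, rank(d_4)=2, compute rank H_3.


rank H_k = rank(ker d_k) - rank(im d_{k+1}).
rank(ker d_3) = rank(C_3) - rank(d_3) = 7 - 2 = 5.
rank(im d_{3+1}) = 2.
rank H_3 = 5 - 2 = 3

3


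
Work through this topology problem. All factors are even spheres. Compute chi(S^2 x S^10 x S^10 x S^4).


chi is multiplicative: chi(X x Y) = chi(X) chi(Y).
Each even-dim sphere has chi = 2. There are 4 factors.
chi = 2^4 = 16

16


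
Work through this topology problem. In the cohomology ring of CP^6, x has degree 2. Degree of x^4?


|x| = 2 in H^*(CP^n).
|x^4| = 4 * |x| = 4 * 2 = 8

8


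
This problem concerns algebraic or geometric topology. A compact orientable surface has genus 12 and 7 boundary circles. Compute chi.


For a compact orientable surface with genus g and b boundary components: chi = 2 - 2g - b.
chi = 2 - 2*12 - 7 = 2 - 24 - 7 = -29

-29


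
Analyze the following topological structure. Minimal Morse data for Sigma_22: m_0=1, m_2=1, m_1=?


A perfect Morse function has m_k = b_k.
For Sigma_22: b_0=1, b_1=2g=44, b_2=1.
Saddles m_1 = 2g = 44

44


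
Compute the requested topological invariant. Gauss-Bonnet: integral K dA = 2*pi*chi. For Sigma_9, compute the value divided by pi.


Gauss-Bonnet: integral K dA = 2*pi*chi(M).
chi(Sigma_9) = 2 - 2*9 = -16.
(integral K dA)/pi = 2*chi = 2*(-16) = -32

-32


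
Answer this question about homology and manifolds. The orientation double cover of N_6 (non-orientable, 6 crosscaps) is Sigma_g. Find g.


chi(N_6) = 2 - 6 = -4.
Double cover: chi(Sigma_g) = 2 * chi(N_6) = 2*(-4) = -8.
2 - 2g = -8, so g = (2 - (-8))/2 = 10/2 = 5

5


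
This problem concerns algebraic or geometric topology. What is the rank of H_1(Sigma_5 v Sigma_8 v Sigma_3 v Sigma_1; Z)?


For a wedge X v Y: reduced H_k(X v Y) = H_k(X) + H_k(Y).
Each Sigma_g contributes b_1 = 2g.
b_1 = 10 + 16 + 6 + 2 = 34

34


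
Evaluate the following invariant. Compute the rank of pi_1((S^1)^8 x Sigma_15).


pi_1(A x B) = pi_1(A) x pi_1(B); rank of abelianization = b_1.
b_1(T^8) = 8, b_1(Sigma_15) = 2*15 = 30.
b_1(product) = 8 + 30 = 38

38


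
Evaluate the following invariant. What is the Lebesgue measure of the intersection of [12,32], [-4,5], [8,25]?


Intersection = [max(a_i), min(b_i)] = [12, 5].
Since 12 > 5, the intersection is empty.
Length = 0

0


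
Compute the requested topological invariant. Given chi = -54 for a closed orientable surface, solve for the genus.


chi = 2 - 2g for closed orientable surfaces.
-54 = 2 - 2g
2g = 2 - (-54) = 56
g = 28

28


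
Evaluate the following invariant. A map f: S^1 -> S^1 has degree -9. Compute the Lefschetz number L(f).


On S^1: L(f) = tr(f_0*) + (-1)^1 tr(f_1*) = 1 + (-1)^1 * deg(f).
L(f) = 1 + (-1)^1 * -9 = 1 + 9 = 10

10


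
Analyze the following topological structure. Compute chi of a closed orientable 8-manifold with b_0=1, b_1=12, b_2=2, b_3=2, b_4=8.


By Poincare duality b_k = b_{8-k}, so full Betti numbers: b_0=1, b_1=12, b_2=2, b_3=2, b_4=8, b_5=2, b_6=2, b_7=12, b_8=1.
chi = sum (-1)^k b_k = -14

-14


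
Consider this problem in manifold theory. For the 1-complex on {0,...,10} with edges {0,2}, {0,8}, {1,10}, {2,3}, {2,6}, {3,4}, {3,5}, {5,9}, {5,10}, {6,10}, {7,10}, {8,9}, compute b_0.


Run DFS/union-find over 11 vertices.
V = 11, E = 12.
Number of components = 1

1


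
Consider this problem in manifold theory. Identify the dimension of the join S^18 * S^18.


Join of spheres: S^m * S^n = S^{m+n+1}.
dim = 18 + 18 + 1 = 37

37


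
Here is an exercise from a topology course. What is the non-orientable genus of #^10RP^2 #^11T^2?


Since a >= 1, the sum is non-orientable; each T^2 can be replaced by RP^2 # RP^2 (since T^2#RP^2 = 3RP^2).
Total crosscaps k = 10 + 2*11 = 32.
Check via chi: chi = 10*1 + 11*0 - (10+11-1)*2 = -30 = 2 - k = -30. Consistent.

32


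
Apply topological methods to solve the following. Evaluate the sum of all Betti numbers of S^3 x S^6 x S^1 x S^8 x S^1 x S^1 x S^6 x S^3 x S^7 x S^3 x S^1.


Total Betti number is multiplicative under products.
Each S^d (d>=1) has total Betti number 2.
There are 11 sphere factors.
Total = 2^11 = 2048

2048


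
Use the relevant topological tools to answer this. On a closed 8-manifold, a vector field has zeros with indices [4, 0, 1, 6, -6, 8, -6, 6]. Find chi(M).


Poincare-Hopf: chi(M) = sum of indices of zeros.
chi = (4) + (0) + (1) + (6) + (-6) + (8) + (-6) + (6) = 13

13


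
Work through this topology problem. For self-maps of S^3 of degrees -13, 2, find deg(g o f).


Degree is multiplicative under composition: deg(g o f) = deg(g) * deg(f).
= 2 * -13 = -26

-26


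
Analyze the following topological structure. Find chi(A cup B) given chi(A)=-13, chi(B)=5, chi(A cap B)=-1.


chi(A cup B) = chi(A) + chi(B) - chi(A cap B)
= -13 + (5) - (-1)
= -7

-7


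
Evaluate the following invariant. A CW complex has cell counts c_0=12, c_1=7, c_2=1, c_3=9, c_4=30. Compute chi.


chi = sum_k (-1)^k c_k.
= (-1)^0*12 + (-1)^1*7 + (-1)^2*1 + (-1)^3*9 + (-1)^4*30
= (12) + (-7) + (1) + (-9) + (30)
= 27

27


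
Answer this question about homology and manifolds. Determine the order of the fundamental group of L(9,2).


pi_1(L(p,q)) = Z/pZ for any q coprime to p.
|pi_1(L(9,2))| = 9

9


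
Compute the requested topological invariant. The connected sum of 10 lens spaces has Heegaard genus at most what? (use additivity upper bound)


Heegaard genus satisfies g(A#B) <= g(A) + g(B).
Each lens space has g = 1.
Upper bound: 10 * 1 = 10

10


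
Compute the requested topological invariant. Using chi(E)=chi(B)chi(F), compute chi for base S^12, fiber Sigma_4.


chi(S^12) = 2 (n even), chi(Sigma_4) = 2 - 2*4 = -6.
chi(E) = 2 * (-6) = -12

-12


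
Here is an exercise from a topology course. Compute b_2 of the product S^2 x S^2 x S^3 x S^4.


Each S^d has Poincare polynomial 1 + t^d.
The product S^2 x S^2 x S^3 x S^4 has Poincare polynomial prod(1+t^d_i).
Expanding: b_0=1, b_2=2, b_3=1, b_4=2, b_5=2, b_6=2, b_7=2, b_8=1, b_9=2, b_11=1.
b_2 = 2

2


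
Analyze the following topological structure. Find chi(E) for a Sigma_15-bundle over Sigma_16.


For a fiber bundle F -> E -> B (with CW structure): chi(E) = chi(B) * chi(F).
chi(Sigma_16) = -30, chi(Sigma_15) = -28.
chi(E) = (-30) * (-28) = 840

840


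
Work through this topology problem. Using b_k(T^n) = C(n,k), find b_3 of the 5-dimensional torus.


By the Kunneth formula, b_k(T^n) = C(n,k).
b_3(T^5) = C(5,3).
C(5,3) = 5!/(3!*2!) = 10

10


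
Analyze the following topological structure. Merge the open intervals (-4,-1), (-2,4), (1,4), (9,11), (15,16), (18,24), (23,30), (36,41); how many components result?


Sort and merge overlapping open intervals.
Merged: (-4,4), (9,11), (15,16), (18,30), (36,41).
Number of components = 5

5


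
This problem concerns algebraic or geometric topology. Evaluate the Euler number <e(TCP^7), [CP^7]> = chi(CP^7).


For any closed oriented manifold, <e(TM),[M]> = chi(M).
chi(CP^7) = 7+1 = 8

8


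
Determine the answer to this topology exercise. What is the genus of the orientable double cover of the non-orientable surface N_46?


chi(N_46) = 2 - 46 = -44.
Double cover: chi(Sigma_g) = 2 * chi(N_46) = 2*(-44) = -88.
2 - 2g = -88, so g = (2 - (-88))/2 = 90/2 = 45

45


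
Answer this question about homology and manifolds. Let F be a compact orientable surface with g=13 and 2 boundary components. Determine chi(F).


For a compact orientable surface with genus g and b boundary components: chi = 2 - 2g - b.
chi = 2 - 2*13 - 2 = 2 - 26 - 2 = -26

-26


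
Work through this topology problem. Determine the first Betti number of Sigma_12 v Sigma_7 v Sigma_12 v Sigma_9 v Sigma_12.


For a wedge X v Y: reduced H_k(X v Y) = H_k(X) + H_k(Y).
Each Sigma_g contributes b_1 = 2g.
b_1 = 24 + 14 + 24 + 18 + 24 = 104

104


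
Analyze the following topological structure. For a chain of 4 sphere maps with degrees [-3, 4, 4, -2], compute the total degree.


Degree is multiplicative: deg(composition) = product of degrees.
= (-3) * (4) * (4) * (-2) = 96

96


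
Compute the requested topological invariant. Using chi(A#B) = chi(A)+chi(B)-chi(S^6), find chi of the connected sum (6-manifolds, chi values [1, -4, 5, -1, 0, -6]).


For n-manifolds: chi(A#B) = chi(A) + chi(B) - chi(S^6).
chi(S^6) = 1 + (-1)^6 = 2.
chi(#) = (sum chi_i) - (6-1)*chi(S^6) = -5 - 5*2 = -15

-15


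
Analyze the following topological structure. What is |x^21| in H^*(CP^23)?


|x| = 2 in H^*(CP^n).
|x^21| = 21 * |x| = 21 * 2 = 42

42


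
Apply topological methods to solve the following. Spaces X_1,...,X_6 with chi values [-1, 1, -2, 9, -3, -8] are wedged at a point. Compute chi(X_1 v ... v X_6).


chi(A v B) = chi(A) + chi(B) - 1 (one point identified).
For 6 spaces: chi = (sum chi_i) - (6 - 1).
sum = -4; chi = -4 - 5 = -9

-9


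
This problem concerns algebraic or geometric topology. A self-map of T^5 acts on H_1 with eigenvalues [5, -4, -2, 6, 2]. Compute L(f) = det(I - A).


For a torus self-map: L(f) = det(I - A) where A acts on H_1.
L(f) = (1-5) * (1--4) * (1--2) * (1-6) * (1-2) = -4 * 5 * 3 * -5 * -1 = -300

-300


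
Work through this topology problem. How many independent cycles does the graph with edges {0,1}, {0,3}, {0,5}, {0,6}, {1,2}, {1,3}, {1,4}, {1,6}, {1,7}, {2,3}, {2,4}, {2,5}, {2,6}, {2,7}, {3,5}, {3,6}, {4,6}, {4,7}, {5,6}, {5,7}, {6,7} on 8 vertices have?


b_1 = E - V + (number of components).
E = 21, V = 8, components = 1.
b_1 = 21 - 8 + 1 = 14

14


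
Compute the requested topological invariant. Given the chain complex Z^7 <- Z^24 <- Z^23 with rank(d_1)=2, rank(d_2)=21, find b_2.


rank H_k = rank(ker d_k) - rank(im d_{k+1}).
rank(ker d_2) = rank(C_2) - rank(d_2) = 23 - 21 = 2.
rank(im d_{2+1}) = 0.
rank H_2 = 2 - 0 = 2

2


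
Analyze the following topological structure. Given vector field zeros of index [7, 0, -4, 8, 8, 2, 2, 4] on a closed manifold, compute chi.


Poincare-Hopf: chi(M) = sum of indices of zeros.
chi = (7) + (0) + (-4) + (8) + (8) + (2) + (2) + (4) = 27

27


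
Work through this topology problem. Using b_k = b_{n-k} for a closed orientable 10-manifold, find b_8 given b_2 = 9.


Poincare duality for closed orientable n-manifolds: b_k = b_{n-k}.
Here n = 10, so b_8 = b_2 = 9

9


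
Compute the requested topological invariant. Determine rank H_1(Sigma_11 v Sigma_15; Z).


For a wedge: H_1(A v B) = H_1(A) + H_1(B).
b_1(Sigma_11) = 22, b_1(Sigma_15) = 30.
b_1 = 22 + 30 = 52

52


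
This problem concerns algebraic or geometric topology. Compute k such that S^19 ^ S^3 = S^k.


S^m ^ S^n = S^{m+n}.
k = 19 + 3 = 22

22


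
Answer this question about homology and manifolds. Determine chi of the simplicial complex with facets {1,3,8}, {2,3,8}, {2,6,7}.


Enumerate all faces; f-vector: f_0=6, f_1=8, f_2=3.
chi = sum (-1)^k f_k = 1

1


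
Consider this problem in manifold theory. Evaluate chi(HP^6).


HP^6 has one cell in each dimension 0, 4, ..., 4*6 (6+1 cells, all even-dim).
chi = 6 + 1 = 7

7


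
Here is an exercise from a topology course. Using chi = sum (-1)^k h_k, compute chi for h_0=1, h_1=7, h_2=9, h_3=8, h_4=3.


Handles of index k contribute (-1)^k to chi (same as CW cells).
chi = (1) + (-7) + (9) + (-8) + (3) = -2

-2


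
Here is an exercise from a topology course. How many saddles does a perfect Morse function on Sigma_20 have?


A perfect Morse function has m_k = b_k.
For Sigma_20: b_0=1, b_1=2g=40, b_2=1.
Saddles m_1 = 2g = 40

40


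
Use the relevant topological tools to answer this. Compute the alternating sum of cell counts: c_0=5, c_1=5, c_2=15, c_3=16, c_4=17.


chi = sum_k (-1)^k c_k.
= (-1)^0*5 + (-1)^1*5 + (-1)^2*15 + (-1)^3*16 + (-1)^4*17
= (5) + (-5) + (15) + (-16) + (17)
= 16

16


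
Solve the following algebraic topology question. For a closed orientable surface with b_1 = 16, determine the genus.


For a closed orientable surface: b_1 = 2g.
16 = 2g
g = 16 / 2 = 8

8


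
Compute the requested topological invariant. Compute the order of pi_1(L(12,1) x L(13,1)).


pi_1(X x Y) = pi_1(X) x pi_1(Y).
pi_1(L(12,1)) = Z/12, pi_1(L(13,1)) = Z/13.
|Z/12 x Z/13| = 12 * 13 = 156

156


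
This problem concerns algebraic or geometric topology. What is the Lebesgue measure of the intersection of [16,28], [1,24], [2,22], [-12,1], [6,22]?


Intersection = [max(a_i), min(b_i)] = [16, 1].
Since 16 > 1, the intersection is empty.
Length = 0

0


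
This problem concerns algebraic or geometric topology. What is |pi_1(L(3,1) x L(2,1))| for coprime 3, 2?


pi_1(X x Y) = pi_1(X) x pi_1(Y).
pi_1(L(3,1)) = Z/3, pi_1(L(2,1)) = Z/2.
|Z/3 x Z/2| = 3 * 2 = 6

6


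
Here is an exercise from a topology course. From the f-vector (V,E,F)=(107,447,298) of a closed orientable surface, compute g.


chi = V - E + F = 107 - 447 + 298 = -42
For orientable closed surface: chi = 2 - 2g, so g = (2 - chi)/2.
g = (2 - (-42)) / 2 = 44 / 2 = 22

22


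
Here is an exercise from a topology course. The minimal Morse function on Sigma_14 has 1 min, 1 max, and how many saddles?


A perfect Morse function has m_k = b_k.
For Sigma_14: b_0=1, b_1=2g=28, b_2=1.
Saddles m_1 = 2g = 28

28


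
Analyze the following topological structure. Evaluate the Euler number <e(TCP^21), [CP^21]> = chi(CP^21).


For any closed oriented manifold, <e(TM),[M]> = chi(M).
chi(CP^21) = 21+1 = 22

22


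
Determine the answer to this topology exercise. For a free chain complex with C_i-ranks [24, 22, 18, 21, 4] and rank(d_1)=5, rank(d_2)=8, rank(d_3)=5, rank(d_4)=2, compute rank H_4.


rank H_k = rank(ker d_k) - rank(im d_{k+1}).
rank(ker d_4) = rank(C_4) - rank(d_4) = 4 - 2 = 2.
rank(im d_{4+1}) = 0.
rank H_4 = 2 - 0 = 2

2


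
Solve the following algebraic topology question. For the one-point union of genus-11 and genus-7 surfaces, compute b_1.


For a wedge: H_1(A v B) = H_1(A) + H_1(B).
b_1(Sigma_11) = 22, b_1(Sigma_7) = 14.
b_1 = 22 + 14 = 36

36


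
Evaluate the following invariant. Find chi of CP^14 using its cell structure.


CP^14 has one cell in each even dimension 0, 2, ..., 2*14 (14+1 cells total).
All cells are even-dimensional, so chi = number of cells.
chi = 14 + 1 = 15

15


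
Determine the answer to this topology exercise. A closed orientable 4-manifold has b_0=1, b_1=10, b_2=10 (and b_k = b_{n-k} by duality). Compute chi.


By Poincare duality b_k = b_{4-k}, so full Betti numbers: b_0=1, b_1=10, b_2=10, b_3=10, b_4=1.
chi = sum (-1)^k b_k = -8

-8


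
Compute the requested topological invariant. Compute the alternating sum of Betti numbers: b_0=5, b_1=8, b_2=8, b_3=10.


chi = sum_k (-1)^k b_k.
= (5) + (-8) + (8) + (-10)
= -5

-5


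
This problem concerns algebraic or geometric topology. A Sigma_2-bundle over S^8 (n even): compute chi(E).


chi(S^8) = 2 (n even), chi(Sigma_2) = 2 - 2*2 = -2.
chi(E) = 2 * (-2) = -4

-4


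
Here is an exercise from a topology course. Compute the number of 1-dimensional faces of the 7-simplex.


Delta^7 has 7+1 vertices. A 1-face is a choice of 1+1 vertices.
f_1 = C(7+1, 1+1) = C(8,2) = 28

28


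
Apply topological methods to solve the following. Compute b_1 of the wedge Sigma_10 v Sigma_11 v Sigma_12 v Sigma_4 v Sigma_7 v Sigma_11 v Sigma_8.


For a wedge X v Y: reduced H_k(X v Y) = H_k(X) + H_k(Y).
Each Sigma_g contributes b_1 = 2g.
b_1 = 20 + 22 + 24 + 8 + 14 + 22 + 16 = 126

126


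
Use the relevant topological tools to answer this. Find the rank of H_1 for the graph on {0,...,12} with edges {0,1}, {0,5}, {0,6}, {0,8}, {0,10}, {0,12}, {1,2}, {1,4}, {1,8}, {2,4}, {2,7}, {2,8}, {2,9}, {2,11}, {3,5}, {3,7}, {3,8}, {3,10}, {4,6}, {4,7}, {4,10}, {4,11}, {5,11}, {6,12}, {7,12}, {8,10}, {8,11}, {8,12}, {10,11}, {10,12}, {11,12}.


b_1 = E - V + (number of components).
E = 31, V = 13, components = 1.
b_1 = 31 - 13 + 1 = 19

19


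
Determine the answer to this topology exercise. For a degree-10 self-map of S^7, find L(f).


On S^7: L(f) = tr(f_0*) + (-1)^7 tr(f_7*) = 1 + (-1)^7 * deg(f).
L(f) = 1 + (-1)^7 * 10 = 1 + -10 = -9

-9


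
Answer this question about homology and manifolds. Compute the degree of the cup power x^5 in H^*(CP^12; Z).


|x| = 2 in H^*(CP^n).
|x^5| = 5 * |x| = 5 * 2 = 10

10


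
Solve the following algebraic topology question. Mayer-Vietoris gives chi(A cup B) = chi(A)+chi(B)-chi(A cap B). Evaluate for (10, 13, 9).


chi(A cup B) = chi(A) + chi(B) - chi(A cap B)
= 10 + (13) - (9)
= 14

14


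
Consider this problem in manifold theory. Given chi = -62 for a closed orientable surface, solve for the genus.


chi = 2 - 2g for closed orientable surfaces.
-62 = 2 - 2g
2g = 2 - (-62) = 64
g = 32

32


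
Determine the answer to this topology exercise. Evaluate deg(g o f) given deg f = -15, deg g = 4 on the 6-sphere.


Degree is multiplicative under composition: deg(g o f) = deg(g) * deg(f).
= 4 * -15 = -60

-60


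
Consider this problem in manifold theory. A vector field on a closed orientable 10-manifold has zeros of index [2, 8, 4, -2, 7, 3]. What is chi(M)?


Poincare-Hopf: chi(M) = sum of indices of zeros.
chi = (2) + (8) + (4) + (-2) + (7) + (3) = 22

22


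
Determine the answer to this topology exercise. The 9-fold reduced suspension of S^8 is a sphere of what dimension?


Each suspension raises dimension by 1: Sigma S^n = S^{n+1}.
Sigma^9 S^8 = S^{8+9} = S^17

17


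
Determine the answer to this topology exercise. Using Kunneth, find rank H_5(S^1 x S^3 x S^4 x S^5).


Each S^d has Poincare polynomial 1 + t^d.
The product S^1 x S^3 x S^4 x S^5 has Poincare polynomial prod(1+t^d_i).
Expanding: b_0=1, b_1=1, b_3=1, b_4=2, b_5=2, b_6=1, b_7=1, b_8=2, b_9=2, b_10=1, b_12=1, b_13=1.
b_5 = 2

2


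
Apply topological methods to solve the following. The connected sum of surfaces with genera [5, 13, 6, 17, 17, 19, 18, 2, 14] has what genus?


Genus is additive under connected sum of orientable surfaces.
g = 5 + 13 + 6 + 17 + 17 + 19 + 18 + 2 + 14 = 111

111


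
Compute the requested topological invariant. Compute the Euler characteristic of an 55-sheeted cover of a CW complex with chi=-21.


For a finite covering: chi(E) = (number of sheets) * chi(B).
chi(E) = 55 * (-21) = -1155

-1155


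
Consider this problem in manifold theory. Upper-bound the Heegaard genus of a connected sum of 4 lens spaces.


Heegaard genus satisfies g(A#B) <= g(A) + g(B).
Each lens space has g = 1.
Upper bound: 4 * 1 = 4

4


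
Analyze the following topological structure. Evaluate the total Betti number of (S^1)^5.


b_k(T^5) = C(5,k), so the sum over k is sum_k C(5,k) = 2^5.
Total = 2^5 = 32

32


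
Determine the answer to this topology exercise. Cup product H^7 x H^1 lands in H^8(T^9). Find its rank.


Cup product: H^p x H^q -> H^{p+q}; here p+q = 7+1 = 8.
rank H^k(T^n) = C(n,k).
C(9,8) = 9

9


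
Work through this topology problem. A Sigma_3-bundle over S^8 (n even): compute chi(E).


chi(S^8) = 2 (n even), chi(Sigma_3) = 2 - 2*3 = -4.
chi(E) = 2 * (-4) = -8

-8


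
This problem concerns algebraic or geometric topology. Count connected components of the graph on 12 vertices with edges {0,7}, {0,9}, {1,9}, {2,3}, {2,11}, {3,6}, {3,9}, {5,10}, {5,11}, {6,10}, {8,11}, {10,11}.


Run DFS/union-find over 12 vertices.
V = 12, E = 12.
Number of components = 2

2


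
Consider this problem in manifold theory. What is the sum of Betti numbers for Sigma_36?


For Sigma_36: b_0 = 1, b_1 = 2g = 72, b_2 = 1.
Total = 1 + 72 + 1 = 74

74


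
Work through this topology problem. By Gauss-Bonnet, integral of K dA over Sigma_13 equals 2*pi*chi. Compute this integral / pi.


Gauss-Bonnet: integral K dA = 2*pi*chi(M).
chi(Sigma_13) = 2 - 2*13 = -24.
(integral K dA)/pi = 2*chi = 2*(-24) = -48

-48


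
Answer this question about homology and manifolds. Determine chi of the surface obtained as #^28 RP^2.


For a non-orientable closed surface with k crosscaps: chi = 2 - k.
Here k = 28.
chi = 2 - 28 = -26

-26


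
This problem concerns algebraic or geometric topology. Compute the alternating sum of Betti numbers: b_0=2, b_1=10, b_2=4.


chi = sum_k (-1)^k b_k.
= (2) + (-10) + (4)
= -4

-4


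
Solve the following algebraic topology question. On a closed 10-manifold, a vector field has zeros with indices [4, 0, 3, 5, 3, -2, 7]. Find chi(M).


Poincare-Hopf: chi(M) = sum of indices of zeros.
chi = (4) + (0) + (3) + (5) + (3) + (-2) + (7) = 20

20


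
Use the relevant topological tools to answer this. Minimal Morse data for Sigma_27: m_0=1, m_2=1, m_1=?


A perfect Morse function has m_k = b_k.
For Sigma_27: b_0=1, b_1=2g=54, b_2=1.
Saddles m_1 = 2g = 54

54


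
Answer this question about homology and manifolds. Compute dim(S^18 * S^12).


Join of spheres: S^m * S^n = S^{m+n+1}.
dim = 18 + 12 + 1 = 31

31


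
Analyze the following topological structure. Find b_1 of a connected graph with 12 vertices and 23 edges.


For a connected graph: rank(pi_1) = b_1 = E - V + 1 = 1 - chi.
chi = V - E = 12 - 23 = -11.
rank = 1 - (-11) = 23 - 12 + 1 = 12

12


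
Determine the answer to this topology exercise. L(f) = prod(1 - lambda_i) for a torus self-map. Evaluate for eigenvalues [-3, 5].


For a torus self-map: L(f) = det(I - A) where A acts on H_1.
L(f) = (1--3) * (1-5) = 4 * -4 = -16

-16


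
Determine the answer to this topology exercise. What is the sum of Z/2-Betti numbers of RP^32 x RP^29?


dim H^*(RP^n; Z/2) = n+1 (one Z/2 in each degree 0..n).
Total Betti number is multiplicative.
Total = (32+1) * (29+1) = 33 * 30 = 990

990


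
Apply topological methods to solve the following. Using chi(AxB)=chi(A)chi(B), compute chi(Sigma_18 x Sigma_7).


chi(Sigma_18) = 2 - 2*18 = -34
chi(Sigma_7) = 2 - 2*7 = -12
chi(product) = (-34) * (-12) = 408

408


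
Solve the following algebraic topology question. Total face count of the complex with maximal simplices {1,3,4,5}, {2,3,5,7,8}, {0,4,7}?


Each maximal simplex on m vertices has 2^m - 1 nonempty faces.
Take the union (dedupe shared faces).
Total distinct faces = 48

48


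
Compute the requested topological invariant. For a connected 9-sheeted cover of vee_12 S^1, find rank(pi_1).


Nielsen-Schreier: an index-n subgroup of F_r is free of rank 1 + n(r-1).
Equivalently: chi(cover) = n*chi(base); chi(vee_r S^1) = 1 - 12 = -11.
chi(E) = 9*(-11) = -99; rank = 1 - chi(E) = 1 - (-99) = 100.
rank = 1 + 9*(12-1) = 1 + 99 = 100

100


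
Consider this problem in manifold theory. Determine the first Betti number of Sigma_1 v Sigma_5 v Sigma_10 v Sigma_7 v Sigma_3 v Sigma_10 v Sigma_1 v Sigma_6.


For a wedge X v Y: reduced H_k(X v Y) = H_k(X) + H_k(Y).
Each Sigma_g contributes b_1 = 2g.
b_1 = 2 + 10 + 20 + 14 + 6 + 20 + 2 + 12 = 86

86


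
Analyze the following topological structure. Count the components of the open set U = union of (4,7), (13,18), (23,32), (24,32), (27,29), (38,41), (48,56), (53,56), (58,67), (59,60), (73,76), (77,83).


Sort and merge overlapping open intervals.
Merged: (4,7), (13,18), (23,32), (38,41), (48,56), (58,67), (73,76), (77,83).
Number of components = 8

8


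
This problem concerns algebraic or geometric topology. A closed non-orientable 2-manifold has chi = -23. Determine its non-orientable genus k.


chi = 2 - k for closed non-orientable surfaces with k crosscaps.
-23 = 2 - k
k = 2 - (-23) = 25

25


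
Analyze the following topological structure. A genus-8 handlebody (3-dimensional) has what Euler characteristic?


A genus-g handlebody deformation retracts to a wedge of g circles.
chi(vee_g S^1) = 1 - g.
chi(H_8) = 1 - 8 = -7

-7


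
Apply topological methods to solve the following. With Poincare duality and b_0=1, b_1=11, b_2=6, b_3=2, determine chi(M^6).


By Poincare duality b_k = b_{6-k}, so full Betti numbers: b_0=1, b_1=11, b_2=6, b_3=2, b_4=6, b_5=11, b_6=1.
chi = sum (-1)^k b_k = -10

-10


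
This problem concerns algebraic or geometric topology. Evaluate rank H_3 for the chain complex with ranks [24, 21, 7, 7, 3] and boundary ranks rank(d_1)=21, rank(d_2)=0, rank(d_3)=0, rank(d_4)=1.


rank H_k = rank(ker d_k) - rank(im d_{k+1}).
rank(ker d_3) = rank(C_3) - rank(d_3) = 7 - 0 = 7.
rank(im d_{3+1}) = 1.
rank H_3 = 7 - 1 = 6

6


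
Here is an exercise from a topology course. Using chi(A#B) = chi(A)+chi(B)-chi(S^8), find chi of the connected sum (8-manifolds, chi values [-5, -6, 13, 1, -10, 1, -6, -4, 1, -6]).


For n-manifolds: chi(A#B) = chi(A) + chi(B) - chi(S^8).
chi(S^8) = 1 + (-1)^8 = 2.
chi(#) = (sum chi_i) - (10-1)*chi(S^8) = -21 - 9*2 = -39

-39


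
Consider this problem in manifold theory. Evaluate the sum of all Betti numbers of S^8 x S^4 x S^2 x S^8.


Total Betti number is multiplicative under products.
Each S^d (d>=1) has total Betti number 2.
There are 4 sphere factors.
Total = 2^4 = 16

16


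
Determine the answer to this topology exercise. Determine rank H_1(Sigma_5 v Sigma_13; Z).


For a wedge: H_1(A v B) = H_1(A) + H_1(B).
b_1(Sigma_5) = 10, b_1(Sigma_13) = 26.
b_1 = 10 + 26 = 36

36


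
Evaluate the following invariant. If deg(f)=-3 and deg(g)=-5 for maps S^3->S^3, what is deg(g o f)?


Degree is multiplicative under composition: deg(g o f) = deg(g) * deg(f).
= -5 * -3 = 15

15


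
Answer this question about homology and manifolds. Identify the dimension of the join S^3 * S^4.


Join of spheres: S^m * S^n = S^{m+n+1}.
dim = 3 + 4 + 1 = 8

8


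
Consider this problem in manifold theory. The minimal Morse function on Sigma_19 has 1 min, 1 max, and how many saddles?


A perfect Morse function has m_k = b_k.
For Sigma_19: b_0=1, b_1=2g=38, b_2=1.
Saddles m_1 = 2g = 38

38


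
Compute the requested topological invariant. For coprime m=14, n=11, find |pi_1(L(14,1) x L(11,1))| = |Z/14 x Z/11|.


pi_1(X x Y) = pi_1(X) x pi_1(Y).
pi_1(L(14,1)) = Z/14, pi_1(L(11,1)) = Z/11.
|Z/14 x Z/11| = 14 * 11 = 154

154


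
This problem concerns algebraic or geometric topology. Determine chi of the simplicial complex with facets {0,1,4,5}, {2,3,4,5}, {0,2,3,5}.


Enumerate all faces; f-vector: f_0=6, f_1=13, f_2=11, f_3=3.
chi = sum (-1)^k f_k = 1

1


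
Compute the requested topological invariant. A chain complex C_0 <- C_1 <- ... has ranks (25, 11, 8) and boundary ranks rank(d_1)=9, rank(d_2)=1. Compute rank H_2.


rank H_k = rank(ker d_k) - rank(im d_{k+1}).
rank(ker d_2) = rank(C_2) - rank(d_2) = 8 - 1 = 7.
rank(im d_{2+1}) = 0.
rank H_2 = 7 - 0 = 7

7


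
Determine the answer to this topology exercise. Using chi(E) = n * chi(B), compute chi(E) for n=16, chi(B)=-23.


For a finite covering: chi(E) = (number of sheets) * chi(B).
chi(E) = 16 * (-23) = -368

-368


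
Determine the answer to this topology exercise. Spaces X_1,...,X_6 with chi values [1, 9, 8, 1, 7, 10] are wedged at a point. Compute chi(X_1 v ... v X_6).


chi(A v B) = chi(A) + chi(B) - 1 (one point identified).
For 6 spaces: chi = (sum chi_i) - (6 - 1).
sum = 36; chi = 36 - 5 = 31

31


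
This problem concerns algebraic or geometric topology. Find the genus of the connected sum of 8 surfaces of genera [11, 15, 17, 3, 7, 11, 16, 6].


Genus is additive under connected sum of orientable surfaces.
g = 11 + 15 + 17 + 3 + 7 + 11 + 16 + 6 = 86

86


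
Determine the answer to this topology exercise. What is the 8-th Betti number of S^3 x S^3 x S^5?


Each S^d has Poincare polynomial 1 + t^d.
The product S^3 x S^3 x S^5 has Poincare polynomial prod(1+t^d_i).
Expanding: b_0=1, b_3=2, b_5=1, b_6=1, b_8=2, b_11=1.
b_8 = 2

2


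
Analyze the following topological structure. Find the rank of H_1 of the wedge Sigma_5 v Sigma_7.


For a wedge: H_1(A v B) = H_1(A) + H_1(B).
b_1(Sigma_5) = 10, b_1(Sigma_7) = 14.
b_1 = 10 + 14 = 24

24


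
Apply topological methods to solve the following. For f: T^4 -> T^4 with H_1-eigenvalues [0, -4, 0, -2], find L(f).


For a torus self-map: L(f) = det(I - A) where A acts on H_1.
L(f) = (1-0) * (1--4) * (1-0) * (1--2) = 1 * 5 * 1 * 3 = 15

15


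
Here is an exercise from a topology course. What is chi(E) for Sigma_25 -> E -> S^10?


chi(S^10) = 2 (n even), chi(Sigma_25) = 2 - 2*25 = -48.
chi(E) = 2 * (-48) = -96

-96


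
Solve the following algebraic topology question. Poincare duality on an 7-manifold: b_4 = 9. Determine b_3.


Poincare duality for closed orientable n-manifolds: b_k = b_{n-k}.
Here n = 7, so b_3 = b_4 = 9

9


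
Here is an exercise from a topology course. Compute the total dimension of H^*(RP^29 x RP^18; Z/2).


dim H^*(RP^n; Z/2) = n+1 (one Z/2 in each degree 0..n).
Total Betti number is multiplicative.
Total = (29+1) * (18+1) = 30 * 19 = 570

570


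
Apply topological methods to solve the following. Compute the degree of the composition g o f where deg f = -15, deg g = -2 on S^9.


Degree is multiplicative under composition: deg(g o f) = deg(g) * deg(f).
= -2 * -15 = 30

30


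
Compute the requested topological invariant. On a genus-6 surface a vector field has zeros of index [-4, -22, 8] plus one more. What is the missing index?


Poincare-Hopf: sum of indices = chi(M).
chi(Sigma_6) = 2 - 2*6 = -10.
Sum of known indices = -18.
x = chi - (sum known) = -10 - (-18) = 8

8


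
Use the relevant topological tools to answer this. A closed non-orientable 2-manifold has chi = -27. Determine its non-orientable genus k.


chi = 2 - k for closed non-orientable surfaces with k crosscaps.
-27 = 2 - k
k = 2 - (-27) = 29

29


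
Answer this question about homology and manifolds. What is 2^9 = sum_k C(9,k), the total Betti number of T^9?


b_k(T^9) = C(9,k), so the sum over k is sum_k C(9,k) = 2^9.
Total = 2^9 = 512

512


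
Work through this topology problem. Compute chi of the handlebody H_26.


A genus-g handlebody deformation retracts to a wedge of g circles.
chi(vee_g S^1) = 1 - g.
chi(H_26) = 1 - 26 = -25

-25


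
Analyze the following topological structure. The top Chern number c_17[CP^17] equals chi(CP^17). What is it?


For any closed oriented manifold, <e(TM),[M]> = chi(M).
chi(CP^17) = 17+1 = 18

18


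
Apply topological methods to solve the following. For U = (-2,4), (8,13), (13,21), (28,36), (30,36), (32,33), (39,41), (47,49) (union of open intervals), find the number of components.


Sort and merge overlapping open intervals.
Merged: (-2,4), (8,13), (13,21), (28,36), (39,41), (47,49).
Number of components = 6

6


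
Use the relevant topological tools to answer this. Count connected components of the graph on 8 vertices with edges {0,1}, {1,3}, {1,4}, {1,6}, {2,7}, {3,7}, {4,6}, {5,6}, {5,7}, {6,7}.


Run DFS/union-find over 8 vertices.
V = 8, E = 10.
Number of components = 1

1


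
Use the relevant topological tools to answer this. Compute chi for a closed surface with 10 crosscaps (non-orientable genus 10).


For a non-orientable closed surface with k crosscaps: chi = 2 - k.
Here k = 10.
chi = 2 - 10 = -8

-8


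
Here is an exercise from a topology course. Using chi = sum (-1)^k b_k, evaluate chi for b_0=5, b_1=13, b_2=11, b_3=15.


chi = sum_k (-1)^k b_k.
= (5) + (-13) + (11) + (-15)
= -12

-12


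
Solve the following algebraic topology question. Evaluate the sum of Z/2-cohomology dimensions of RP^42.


H^k(RP^42; Z/2) = Z/2 for each 0 <= k <= 42.
Total dimension = 42 + 1 = 43

43


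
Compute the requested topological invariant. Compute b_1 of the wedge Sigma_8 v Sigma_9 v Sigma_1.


For a wedge X v Y: reduced H_k(X v Y) = H_k(X) + H_k(Y).
Each Sigma_g contributes b_1 = 2g.
b_1 = 16 + 18 + 2 = 36

36


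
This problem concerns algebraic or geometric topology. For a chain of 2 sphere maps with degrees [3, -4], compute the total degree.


Degree is multiplicative: deg(composition) = product of degrees.
= (3) * (-4) = -12

-12


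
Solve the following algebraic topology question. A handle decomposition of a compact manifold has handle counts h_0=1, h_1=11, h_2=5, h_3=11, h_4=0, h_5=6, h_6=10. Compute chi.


Handles of index k contribute (-1)^k to chi (same as CW cells).
chi = (1) + (-11) + (5) + (-11) + (0) + (-6) + (10) = -12

-12


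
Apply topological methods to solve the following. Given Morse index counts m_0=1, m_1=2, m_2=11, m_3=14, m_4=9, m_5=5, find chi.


Morse theory: chi(M) = sum_k (-1)^k m_k where m_k = #(index-k critical points).
= (1) + (-2) + (11) + (-14) + (9) + (-5) = 0

0


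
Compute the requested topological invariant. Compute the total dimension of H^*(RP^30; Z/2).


H^k(RP^30; Z/2) = Z/2 for each 0 <= k <= 30.
Total dimension = 30 + 1 = 31

31


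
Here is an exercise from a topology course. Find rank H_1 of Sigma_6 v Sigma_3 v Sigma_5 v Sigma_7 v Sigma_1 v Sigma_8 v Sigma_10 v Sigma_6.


For a wedge X v Y: reduced H_k(X v Y) = H_k(X) + H_k(Y).
Each Sigma_g contributes b_1 = 2g.
b_1 = 12 + 6 + 10 + 14 + 2 + 16 + 20 + 12 = 92

92


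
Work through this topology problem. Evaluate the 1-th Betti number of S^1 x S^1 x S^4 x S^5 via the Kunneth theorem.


Each S^d has Poincare polynomial 1 + t^d.
The product S^1 x S^1 x S^4 x S^5 has Poincare polynomial prod(1+t^d_i).
Expanding: b_0=1, b_1=2, b_2=1, b_4=1, b_5=3, b_6=3, b_7=1, b_9=1, b_10=2, b_11=1.
b_1 = 2

2


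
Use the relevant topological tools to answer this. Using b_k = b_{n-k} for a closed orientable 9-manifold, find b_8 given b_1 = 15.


Poincare duality for closed orientable n-manifolds: b_k = b_{n-k}.
Here n = 9, so b_8 = b_1 = 15

15


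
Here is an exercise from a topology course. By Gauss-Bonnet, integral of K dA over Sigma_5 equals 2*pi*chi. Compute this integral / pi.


Gauss-Bonnet: integral K dA = 2*pi*chi(M).
chi(Sigma_5) = 2 - 2*5 = -8.
(integral K dA)/pi = 2*chi = 2*(-8) = -16

-16


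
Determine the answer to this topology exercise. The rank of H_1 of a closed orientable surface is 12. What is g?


For a closed orientable surface: b_1 = 2g.
12 = 2g
g = 12 / 2 = 6

6


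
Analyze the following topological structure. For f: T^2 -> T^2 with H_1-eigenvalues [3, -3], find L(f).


For a torus self-map: L(f) = det(I - A) where A acts on H_1.
L(f) = (1-3) * (1--3) = -2 * 4 = -8

-8


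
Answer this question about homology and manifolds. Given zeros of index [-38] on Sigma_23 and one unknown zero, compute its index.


Poincare-Hopf: sum of indices = chi(M).
chi(Sigma_23) = 2 - 2*23 = -44.
Sum of known indices = -38.
x = chi - (sum known) = -44 - (-38) = -6

-6


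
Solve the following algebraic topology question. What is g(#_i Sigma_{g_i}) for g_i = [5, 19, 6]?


Genus is additive under connected sum of orientable surfaces.
g = 5 + 19 + 6 = 30

30


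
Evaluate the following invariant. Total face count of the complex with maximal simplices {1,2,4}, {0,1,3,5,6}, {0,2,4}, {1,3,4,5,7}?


Each maximal simplex on m vertices has 2^m - 1 nonempty faces.
Take the union (dedupe shared faces).
Total distinct faces = 62

62
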